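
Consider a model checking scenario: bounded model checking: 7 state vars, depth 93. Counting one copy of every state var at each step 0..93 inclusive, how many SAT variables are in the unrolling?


BMC unrolls to depth k, creating one copy of each state var for steps 0..k.
Step count = 93 + 1 = 94 (steps 0 through 93)
Vars per step = 7
Total = 7 * 94 = 658

658


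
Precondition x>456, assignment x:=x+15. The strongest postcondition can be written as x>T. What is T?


Formula: sp(P, x:=E) = exists old_x. (x = E[old_x/x]) AND P[old_x/x] (old_x is the value of x before the assignment; eliminate old_x by solving x = E[old_x/x] for old_x)
Step 1: Precondition P: x>456, i.e. old_x > 456
Step 2: Assignment gives x = old_x + 15, so old_x = x - 15
Step 3: Substitute into P: x - 15 > 456
Step 4: Simplify: x > 456+15 = 471

471


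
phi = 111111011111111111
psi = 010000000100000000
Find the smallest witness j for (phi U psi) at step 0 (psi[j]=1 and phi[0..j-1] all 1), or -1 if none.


(phi U psi) at 0: need smallest j with psi[j]=1 and phi[i]=1 for all i in [0,j).
Scan from step 0:
  step 0: phi=1, psi=0 -> continue
  step 1: psi=1 and phi held for [0,1) -> witness found
Witness step = 1

1


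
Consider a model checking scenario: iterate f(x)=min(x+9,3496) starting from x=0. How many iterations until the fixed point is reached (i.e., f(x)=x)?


Step 1: x=0, cap=3496, increment=9
Step 2: x grows by 9 each step until capped at 3496; fixed point is x=3496
Step 3: iterations = ceil(3496/9) = 389

389


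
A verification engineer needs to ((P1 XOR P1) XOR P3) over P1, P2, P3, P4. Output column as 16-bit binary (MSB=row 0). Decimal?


Formula: ((P1 XOR P1) XOR P3) over P1, P2, P3, P4 (16 rows)
Evaluate each row (bits = P1,P2,P3,P4, MSB first):
  row 0 [0000]: ((0 XOR 0) XOR 0) -> 0
  row 1 [0001]: ((0 XOR 0) XOR 0) -> 0
  row 2 [0010]: ((0 XOR 0) XOR 1) -> 1
  row 3 [0011]: ((0 XOR 0) XOR 1) -> 1
  row 4 [0100]: ((0 XOR 0) XOR 0) -> 0
  row 5 [0101]: ((0 XOR 0) XOR 0) -> 0
  row 6 [0110]: ((0 XOR 0) XOR 1) -> 1
  row 7 [0111]: ((0 XOR 0) XOR 1) -> 1
  row 8 [1000]: ((1 XOR 1) XOR 0) -> 0
  row 9 [1001]: ((1 XOR 1) XOR 0) -> 0
  row 10 [1010]: ((1 XOR 1) XOR 1) -> 1
  row 11 [1011]: ((1 XOR 1) XOR 1) -> 1
  row 12 [1100]: ((1 XOR 1) XOR 0) -> 0
  row 13 [1101]: ((1 XOR 1) XOR 0) -> 0
  row 14 [1110]: ((1 XOR 1) XOR 1) -> 1
  row 15 [1111]: ((1 XOR 1) XOR 1) -> 1
Full result column, 4 rows per line (P1,P2 fixed per line; P3,P4 runs 00..11 left to right):
  rows 0-3 [P1,P2=00]: 0011  = hex 3
  rows 4-7 [P1,P2=01]: 0011  = hex 3
  rows 8-11 [P1,P2=10]: 0011  = hex 3
  rows 12-15 [P1,P2=11]: 0011  = hex 3
Output column (row 0 .. row 15) = 0011001100110011
Output column grouped in 4s = 0011 0011 0011 0011 = 0x3333
Convert to decimal digit by digit (value = value*16 + digit):
  3 -> 3
  3*16 + 3 = 51
  51*16 + 3 = 819
  819*16 + 3 = 13107
Decimal = 13107

13107


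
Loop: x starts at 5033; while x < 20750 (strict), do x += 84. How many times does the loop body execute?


Step 1: x goes from 5033 toward 20750 by 84; the body runs while x<20750, so iterations = ceil((bound-start)/step)
Step 2: Distance=15717
Step 3: ceil(15717/84)=188

188


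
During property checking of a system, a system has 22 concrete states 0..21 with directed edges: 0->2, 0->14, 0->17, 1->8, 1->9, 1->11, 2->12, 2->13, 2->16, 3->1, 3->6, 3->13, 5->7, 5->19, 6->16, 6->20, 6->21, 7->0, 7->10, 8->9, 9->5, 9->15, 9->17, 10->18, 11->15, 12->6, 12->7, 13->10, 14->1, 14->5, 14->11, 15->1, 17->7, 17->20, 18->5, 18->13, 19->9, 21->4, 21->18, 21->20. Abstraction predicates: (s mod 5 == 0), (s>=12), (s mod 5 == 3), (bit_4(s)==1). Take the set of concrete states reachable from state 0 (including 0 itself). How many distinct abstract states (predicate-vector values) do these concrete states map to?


BFS from 0:
Concrete reachable: {0, 1, 2, 4, 5, 6, 7, 8, 9, 10, 11, 12, 13, 14, 15, 16, 17, 18, 19, 20, 21}
Abstract via predicates (s mod 5 == 0), (s>=12), (s mod 5 == 3), (bit_4(s)==1):
  (0,0,0,0) <- {1, 2, 4, 6, 7, 9, 11}
  (0,0,1,0) <- {8}
  (0,1,0,0) <- {12, 14}
  (0,1,0,1) <- {16, 17, 19, 21}
  (0,1,1,0) <- {13}
  (0,1,1,1) <- {18}
  (1,0,0,0) <- {0, 5, 10}
  (1,1,0,0) <- {15}
  (1,1,0,1) <- {20}
Distinct abstract states = 9

9


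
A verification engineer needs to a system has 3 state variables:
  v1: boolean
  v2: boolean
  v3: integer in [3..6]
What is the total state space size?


State space = product of domain sizes of all variables.
Domain sizes:
  v1 (boolean): 2
  v2 (boolean): 2
  v3 (integer in [3..6]): 4
Product = 2 * 2 * 4 = 16

16


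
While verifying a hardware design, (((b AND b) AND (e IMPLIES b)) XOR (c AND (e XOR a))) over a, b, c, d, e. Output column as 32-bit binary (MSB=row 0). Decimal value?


Formula: (((b AND b) AND (e IMPLIES b)) XOR (c AND (e XOR a))) over a, b, c, d, e (32 rows)
Evaluate each row (bits = a,b,c,d,e, MSB first):
  row 0 [00000]: (((0 AND 0) AND (0 IMPLIES 0)) XOR (0 AND (0 XOR 0))) -> 0
  row 1 [00001]: (((0 AND 0) AND (1 IMPLIES 0)) XOR (0 AND (1 XOR 0))) -> 0
  row 2 [00010]: (((0 AND 0) AND (0 IMPLIES 0)) XOR (0 AND (0 XOR 0))) -> 0
  row 3 [00011]: (((0 AND 0) AND (1 IMPLIES 0)) XOR (0 AND (1 XOR 0))) -> 0
  row 4 [00100]: (((0 AND 0) AND (0 IMPLIES 0)) XOR (1 AND (0 XOR 0))) -> 0
  row 5 [00101]: (((0 AND 0) AND (1 IMPLIES 0)) XOR (1 AND (1 XOR 0))) -> 1
  row 6 [00110]: (((0 AND 0) AND (0 IMPLIES 0)) XOR (1 AND (0 XOR 0))) -> 0
  row 7 [00111]: (((0 AND 0) AND (1 IMPLIES 0)) XOR (1 AND (1 XOR 0))) -> 1
  row 8 [01000]: (((1 AND 1) AND (0 IMPLIES 1)) XOR (0 AND (0 XOR 0))) -> 1
  row 9 [01001]: (((1 AND 1) AND (1 IMPLIES 1)) XOR (0 AND (1 XOR 0))) -> 1
  row 10 [01010]: (((1 AND 1) AND (0 IMPLIES 1)) XOR (0 AND (0 XOR 0))) -> 1
  row 11 [01011]: (((1 AND 1) AND (1 IMPLIES 1)) XOR (0 AND (1 XOR 0))) -> 1
  row 12 [01100]: (((1 AND 1) AND (0 IMPLIES 1)) XOR (1 AND (0 XOR 0))) -> 1
  row 13 [01101]: (((1 AND 1) AND (1 IMPLIES 1)) XOR (1 AND (1 XOR 0))) -> 0
  row 14 [01110]: (((1 AND 1) AND (0 IMPLIES 1)) XOR (1 AND (0 XOR 0))) -> 1
  row 15 [01111]: (((1 AND 1) AND (1 IMPLIES 1)) XOR (1 AND (1 XOR 0))) -> 0
  row 16 [10000]: (((0 AND 0) AND (0 IMPLIES 0)) XOR (0 AND (0 XOR 1))) -> 0
  row 17 [10001]: (((0 AND 0) AND (1 IMPLIES 0)) XOR (0 AND (1 XOR 1))) -> 0
  row 18 [10010]: (((0 AND 0) AND (0 IMPLIES 0)) XOR (0 AND (0 XOR 1))) -> 0
  row 19 [10011]: (((0 AND 0) AND (1 IMPLIES 0)) XOR (0 AND (1 XOR 1))) -> 0
  row 20 [10100]: (((0 AND 0) AND (0 IMPLIES 0)) XOR (1 AND (0 XOR 1))) -> 1
  row 21 [10101]: (((0 AND 0) AND (1 IMPLIES 0)) XOR (1 AND (1 XOR 1))) -> 0
  row 22 [10110]: (((0 AND 0) AND (0 IMPLIES 0)) XOR (1 AND (0 XOR 1))) -> 1
  row 23 [10111]: (((0 AND 0) AND (1 IMPLIES 0)) XOR (1 AND (1 XOR 1))) -> 0
  row 24 [11000]: (((1 AND 1) AND (0 IMPLIES 1)) XOR (0 AND (0 XOR 1))) -> 1
  row 25 [11001]: (((1 AND 1) AND (1 IMPLIES 1)) XOR (0 AND (1 XOR 1))) -> 1
  row 26 [11010]: (((1 AND 1) AND (0 IMPLIES 1)) XOR (0 AND (0 XOR 1))) -> 1
  row 27 [11011]: (((1 AND 1) AND (1 IMPLIES 1)) XOR (0 AND (1 XOR 1))) -> 1
  row 28 [11100]: (((1 AND 1) AND (0 IMPLIES 1)) XOR (1 AND (0 XOR 1))) -> 0
  row 29 [11101]: (((1 AND 1) AND (1 IMPLIES 1)) XOR (1 AND (1 XOR 1))) -> 1
  row 30 [11110]: (((1 AND 1) AND (0 IMPLIES 1)) XOR (1 AND (0 XOR 1))) -> 0
  row 31 [11111]: (((1 AND 1) AND (1 IMPLIES 1)) XOR (1 AND (1 XOR 1))) -> 1
Full result column, 4 rows per line (a,b,c fixed per line; d,e runs 00..11 left to right):
  rows 0-3 [a,b,c=000]: 0000  = hex 0
  rows 4-7 [a,b,c=001]: 0101  = hex 5
  rows 8-11 [a,b,c=010]: 1111  = hex F
  rows 12-15 [a,b,c=011]: 1010  = hex A
  rows 16-19 [a,b,c=100]: 0000  = hex 0
  rows 20-23 [a,b,c=101]: 1010  = hex A
  rows 24-27 [a,b,c=110]: 1111  = hex F
  rows 28-31 [a,b,c=111]: 0101  = hex 5
Output column (row 0 .. row 31) = 00000101111110100000101011110101
Output column grouped in 4s = 0000 0101 1111 1010 0000 1010 1111 0101 = 0x05FA0AF5
Convert to decimal digit by digit (value = value*16 + digit):
  0 -> 0
  0*16 + 5 = 5
  5*16 + 15 (F) = 95
  95*16 + 10 (A) = 1530
  1530*16 + 0 = 24480
  24480*16 + 10 (A) = 391690
  391690*16 + 15 (F) = 6267055
  6267055*16 + 5 = 100272885
Decimal = 100272885

100272885


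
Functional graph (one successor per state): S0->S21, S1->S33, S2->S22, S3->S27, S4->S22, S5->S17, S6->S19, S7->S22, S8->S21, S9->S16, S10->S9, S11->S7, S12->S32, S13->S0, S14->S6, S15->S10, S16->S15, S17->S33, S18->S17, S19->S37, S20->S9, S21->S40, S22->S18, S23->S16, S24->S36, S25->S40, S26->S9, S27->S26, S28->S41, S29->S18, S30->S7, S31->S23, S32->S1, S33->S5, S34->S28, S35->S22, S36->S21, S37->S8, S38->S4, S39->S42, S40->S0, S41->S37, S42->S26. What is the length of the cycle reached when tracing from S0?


Trace from S0 until a state repeats:
  S0 -> S21 -> S40 -> S0
S0 first seen at step 0, revisited at step 3.
Cycle length = 3 - 0 = 3

3


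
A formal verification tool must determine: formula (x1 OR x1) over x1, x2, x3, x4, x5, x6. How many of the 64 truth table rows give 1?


Formula: (x1 OR x1) over 6 vars (64 rows)
Evaluate each row (x1, x2, x3, x4, x5, x6 as bits, MSB first):
  row 0 [000000]: (0 OR 0) -> 0
  row 1 [000001]: (0 OR 0) -> 0
  row 2 [000010]: (0 OR 0) -> 0
  row 3 [000011]: (0 OR 0) -> 0
  row 4 [000100]: (0 OR 0) -> 0
  (every remaining row is evaluated the same way; all 64 results are listed next)
Full result column, 8 rows per line (x1,x2,x3 fixed per line; x4,x5,x6 runs 000..111 left to right):
  rows 0-7 [x1,x2,x3=000]: 00000000  (ones: 0)
  rows 8-15 [x1,x2,x3=001]: 00000000  (ones: 0)
  rows 16-23 [x1,x2,x3=010]: 00000000  (ones: 0)
  rows 24-31 [x1,x2,x3=011]: 00000000  (ones: 0)
  rows 32-39 [x1,x2,x3=100]: 11111111  (ones: 8)
  rows 40-47 [x1,x2,x3=101]: 11111111  (ones: 8)
  rows 48-55 [x1,x2,x3=110]: 11111111  (ones: 8)
  rows 56-63 [x1,x2,x3=111]: 11111111  (ones: 8)
Count of 1-rows = 0+0+0+0+8+8+8+8 = 32

32


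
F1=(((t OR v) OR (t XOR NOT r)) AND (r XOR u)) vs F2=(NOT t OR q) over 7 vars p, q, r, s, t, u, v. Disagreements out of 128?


F1 = (((t OR v) OR (t XOR NOT r)) AND (r XOR u))
F2 = (NOT t OR q)
Evaluate both on each of 128 rows (bits = p,q,r,s,t,u,v):
  row 0 [0000000]: F1=0 F2=1 (differ) -> 1
  row 1 [0000001]: F1=0 F2=1 (differ) -> 1
  row 2 [0000010]: F1=1 F2=1 -> 0
  row 3 [0000011]: F1=1 F2=1 -> 0
  row 4 [0000100]: F1=0 F2=0 -> 0
  (every remaining row is evaluated the same way; all 128 results are listed next)
Full result column, 8 rows per line (p,q,r,s fixed per line; t,u,v runs 000..111 left to right):
  rows 0-7 [p,q,r,s=0000]: 11000011  (ones: 4)
  rows 8-15 [p,q,r,s=0001]: 11000011  (ones: 4)
  rows 16-23 [p,q,r,s=0010]: 10111100  (ones: 5)
  rows 24-31 [p,q,r,s=0011]: 10111100  (ones: 5)
  rows 32-39 [p,q,r,s=0100]: 11001100  (ones: 4)
  rows 40-47 [p,q,r,s=0101]: 11001100  (ones: 4)
  rows 48-55 [p,q,r,s=0110]: 10110011  (ones: 5)
  rows 56-63 [p,q,r,s=0111]: 10110011  (ones: 5)
  rows 64-71 [p,q,r,s=1000]: 11000011  (ones: 4)
  rows 72-79 [p,q,r,s=1001]: 11000011  (ones: 4)
  rows 80-87 [p,q,r,s=1010]: 10111100  (ones: 5)
  rows 88-95 [p,q,r,s=1011]: 10111100  (ones: 5)
  rows 96-103 [p,q,r,s=1100]: 11001100  (ones: 4)
  rows 104-111 [p,q,r,s=1101]: 11001100  (ones: 4)
  rows 112-119 [p,q,r,s=1110]: 10110011  (ones: 5)
  rows 120-127 [p,q,r,s=1111]: 10110011  (ones: 5)
Disagreements = 4+4+5+5+4+4+5+5+4+4+5+5+4+4+5+5 = 72

72


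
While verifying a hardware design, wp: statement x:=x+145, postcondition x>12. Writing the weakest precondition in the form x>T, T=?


Formula: wp(x:=E, P) = P[E/x] (substitute E for x in postcondition)
Step 1: Postcondition: x>12
Step 2: Substitute x+145 for x: x+145>12
Step 3: Solve for x: x > 12-145 = -133

-133


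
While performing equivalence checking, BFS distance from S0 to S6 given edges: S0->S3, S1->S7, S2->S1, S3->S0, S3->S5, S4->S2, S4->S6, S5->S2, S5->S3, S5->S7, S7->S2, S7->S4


BFS layer-by-layer from S0:
  dist 0: {S0}
  dist 1: {S3}
  dist 2: {S5}
  dist 3: {S2, S7}
  dist 4: {S1, S4}
  dist 5: {S6}
  -> S6 reached at distance 5
Shortest path length = 5

5


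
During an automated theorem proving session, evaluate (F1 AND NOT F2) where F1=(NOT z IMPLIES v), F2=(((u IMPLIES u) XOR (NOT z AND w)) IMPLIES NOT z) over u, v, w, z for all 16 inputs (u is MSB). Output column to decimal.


F1 = (NOT z IMPLIES v)
F2 = (((u IMPLIES u) XOR (NOT z AND w)) IMPLIES NOT z)
Counterexample to F1=>F2 is where F1=1 and F2=0.
Evaluate each row (bits = u,v,w,z, MSB first):
  row 0 [0000]: F1=0 F2=1 -> F1&~F2 -> 0
  row 1 [0001]: F1=1 F2=0 -> F1&~F2 -> 1
  row 2 [0010]: F1=0 F2=1 -> F1&~F2 -> 0
  row 3 [0011]: F1=1 F2=0 -> F1&~F2 -> 1
  row 4 [0100]: F1=1 F2=1 -> F1&~F2 -> 0
  row 5 [0101]: F1=1 F2=0 -> F1&~F2 -> 1
  row 6 [0110]: F1=1 F2=1 -> F1&~F2 -> 0
  row 7 [0111]: F1=1 F2=0 -> F1&~F2 -> 1
  row 8 [1000]: F1=0 F2=1 -> F1&~F2 -> 0
  row 9 [1001]: F1=1 F2=0 -> F1&~F2 -> 1
  row 10 [1010]: F1=0 F2=1 -> F1&~F2 -> 0
  row 11 [1011]: F1=1 F2=0 -> F1&~F2 -> 1
  row 12 [1100]: F1=1 F2=1 -> F1&~F2 -> 0
  row 13 [1101]: F1=1 F2=0 -> F1&~F2 -> 1
  row 14 [1110]: F1=1 F2=1 -> F1&~F2 -> 0
  row 15 [1111]: F1=1 F2=0 -> F1&~F2 -> 1
Full result column, 4 rows per line (u,v fixed per line; w,z runs 00..11 left to right):
  rows 0-3 [u,v=00]: 0101  = hex 5
  rows 4-7 [u,v=01]: 0101  = hex 5
  rows 8-11 [u,v=10]: 0101  = hex 5
  rows 12-15 [u,v=11]: 0101  = hex 5
Counterexample vector (row 0 .. row 15) = 0101010101010101
Output column grouped in 4s = 0101 0101 0101 0101 = 0x5555
Convert to decimal digit by digit (value = value*16 + digit):
  5 -> 5
  5*16 + 5 = 85
  85*16 + 5 = 1365
  1365*16 + 5 = 21845
Decimal = 21845

21845


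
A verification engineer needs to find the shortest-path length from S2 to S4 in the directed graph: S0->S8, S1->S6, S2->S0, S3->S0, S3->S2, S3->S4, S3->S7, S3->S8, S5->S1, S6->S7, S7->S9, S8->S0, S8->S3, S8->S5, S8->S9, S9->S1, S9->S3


BFS layer-by-layer from S2:
  dist 0: {S2}
  dist 1: {S0}
  dist 2: {S8}
  dist 3: {S3, S5, S9}
  dist 4: {S1, S4, S7}
  -> S4 reached at distance 4
Shortest path length = 4

4


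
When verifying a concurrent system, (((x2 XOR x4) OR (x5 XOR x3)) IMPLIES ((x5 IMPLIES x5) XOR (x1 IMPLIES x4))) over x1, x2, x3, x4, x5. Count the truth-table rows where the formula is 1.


Formula: (((x2 XOR x4) OR (x5 XOR x3)) IMPLIES ((x5 IMPLIES x5) XOR (x1 IMPLIES x4))) over 5 vars (32 rows)
Evaluate each row (x1, x2, x3, x4, x5 as bits, MSB first):
  row 0 [00000]: (((0 XOR 0) OR (0 XOR 0)) IMPLIES ((0 IMPLIES 0) XOR (0 IMPLIES 0))) -> 1
  row 1 [00001]: (((0 XOR 0) OR (1 XOR 0)) IMPLIES ((1 IMPLIES 1) XOR (0 IMPLIES 0))) -> 0
  row 2 [00010]: (((0 XOR 1) OR (0 XOR 0)) IMPLIES ((0 IMPLIES 0) XOR (0 IMPLIES 1))) -> 0
  row 3 [00011]: (((0 XOR 1) OR (1 XOR 0)) IMPLIES ((1 IMPLIES 1) XOR (0 IMPLIES 1))) -> 0
  row 4 [00100]: (((0 XOR 0) OR (0 XOR 1)) IMPLIES ((0 IMPLIES 0) XOR (0 IMPLIES 0))) -> 0
  row 5 [00101]: (((0 XOR 0) OR (1 XOR 1)) IMPLIES ((1 IMPLIES 1) XOR (0 IMPLIES 0))) -> 1
  row 6 [00110]: (((0 XOR 1) OR (0 XOR 1)) IMPLIES ((0 IMPLIES 0) XOR (0 IMPLIES 1))) -> 0
  row 7 [00111]: (((0 XOR 1) OR (1 XOR 1)) IMPLIES ((1 IMPLIES 1) XOR (0 IMPLIES 1))) -> 0
  row 8 [01000]: (((1 XOR 0) OR (0 XOR 0)) IMPLIES ((0 IMPLIES 0) XOR (0 IMPLIES 0))) -> 0
  row 9 [01001]: (((1 XOR 0) OR (1 XOR 0)) IMPLIES ((1 IMPLIES 1) XOR (0 IMPLIES 0))) -> 0
  row 10 [01010]: (((1 XOR 1) OR (0 XOR 0)) IMPLIES ((0 IMPLIES 0) XOR (0 IMPLIES 1))) -> 1
  row 11 [01011]: (((1 XOR 1) OR (1 XOR 0)) IMPLIES ((1 IMPLIES 1) XOR (0 IMPLIES 1))) -> 0
  row 12 [01100]: (((1 XOR 0) OR (0 XOR 1)) IMPLIES ((0 IMPLIES 0) XOR (0 IMPLIES 0))) -> 0
  row 13 [01101]: (((1 XOR 0) OR (1 XOR 1)) IMPLIES ((1 IMPLIES 1) XOR (0 IMPLIES 0))) -> 0
  row 14 [01110]: (((1 XOR 1) OR (0 XOR 1)) IMPLIES ((0 IMPLIES 0) XOR (0 IMPLIES 1))) -> 0
  row 15 [01111]: (((1 XOR 1) OR (1 XOR 1)) IMPLIES ((1 IMPLIES 1) XOR (0 IMPLIES 1))) -> 1
  row 16 [10000]: (((0 XOR 0) OR (0 XOR 0)) IMPLIES ((0 IMPLIES 0) XOR (1 IMPLIES 0))) -> 1
  row 17 [10001]: (((0 XOR 0) OR (1 XOR 0)) IMPLIES ((1 IMPLIES 1) XOR (1 IMPLIES 0))) -> 1
  row 18 [10010]: (((0 XOR 1) OR (0 XOR 0)) IMPLIES ((0 IMPLIES 0) XOR (1 IMPLIES 1))) -> 0
  row 19 [10011]: (((0 XOR 1) OR (1 XOR 0)) IMPLIES ((1 IMPLIES 1) XOR (1 IMPLIES 1))) -> 0
  row 20 [10100]: (((0 XOR 0) OR (0 XOR 1)) IMPLIES ((0 IMPLIES 0) XOR (1 IMPLIES 0))) -> 1
  row 21 [10101]: (((0 XOR 0) OR (1 XOR 1)) IMPLIES ((1 IMPLIES 1) XOR (1 IMPLIES 0))) -> 1
  row 22 [10110]: (((0 XOR 1) OR (0 XOR 1)) IMPLIES ((0 IMPLIES 0) XOR (1 IMPLIES 1))) -> 0
  row 23 [10111]: (((0 XOR 1) OR (1 XOR 1)) IMPLIES ((1 IMPLIES 1) XOR (1 IMPLIES 1))) -> 0
  row 24 [11000]: (((1 XOR 0) OR (0 XOR 0)) IMPLIES ((0 IMPLIES 0) XOR (1 IMPLIES 0))) -> 1
  row 25 [11001]: (((1 XOR 0) OR (1 XOR 0)) IMPLIES ((1 IMPLIES 1) XOR (1 IMPLIES 0))) -> 1
  row 26 [11010]: (((1 XOR 1) OR (0 XOR 0)) IMPLIES ((0 IMPLIES 0) XOR (1 IMPLIES 1))) -> 1
  row 27 [11011]: (((1 XOR 1) OR (1 XOR 0)) IMPLIES ((1 IMPLIES 1) XOR (1 IMPLIES 1))) -> 0
  row 28 [11100]: (((1 XOR 0) OR (0 XOR 1)) IMPLIES ((0 IMPLIES 0) XOR (1 IMPLIES 0))) -> 1
  row 29 [11101]: (((1 XOR 0) OR (1 XOR 1)) IMPLIES ((1 IMPLIES 1) XOR (1 IMPLIES 0))) -> 1
  row 30 [11110]: (((1 XOR 1) OR (0 XOR 1)) IMPLIES ((0 IMPLIES 0) XOR (1 IMPLIES 1))) -> 0
  row 31 [11111]: (((1 XOR 1) OR (1 XOR 1)) IMPLIES ((1 IMPLIES 1) XOR (1 IMPLIES 1))) -> 1
Full result column, 8 rows per line (x1,x2 fixed per line; x3,x4,x5 runs 000..111 left to right):
  rows 0-7 [x1,x2=00]: 10000100  (ones: 2)
  rows 8-15 [x1,x2=01]: 00100001  (ones: 2)
  rows 16-23 [x1,x2=10]: 11001100  (ones: 4)
  rows 24-31 [x1,x2=11]: 11101101  (ones: 6)
Count of 1-rows = 2+2+4+6 = 14

14


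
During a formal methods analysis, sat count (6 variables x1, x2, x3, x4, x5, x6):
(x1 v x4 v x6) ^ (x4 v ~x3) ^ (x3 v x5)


CNF with 3 clauses over 6 vars (64 assignments).
An assignment satisfies CNF iff every clause has >=1 true literal.
Check each row (bits = x1,x2,x3,x4,x5,x6; clause T/F shown):
  row 0 [000000]: clauses=FTF -> 0
  row 1 [000001]: clauses=TTF -> 0
  row 2 [000010]: clauses=FTT -> 0
  row 3 [000011]: clauses=TTT -> 1
  row 4 [000100]: clauses=TTF -> 0
  (every remaining row is evaluated the same way; all 64 results are listed next)
Full result column, 8 rows per line (x1,x2,x3 fixed per line; x4,x5,x6 runs 000..111 left to right):
  rows 0-7 [x1,x2,x3=000]: 00010011  (ones: 3)
  rows 8-15 [x1,x2,x3=001]: 00001111  (ones: 4)
  rows 16-23 [x1,x2,x3=010]: 00010011  (ones: 3)
  rows 24-31 [x1,x2,x3=011]: 00001111  (ones: 4)
  rows 32-39 [x1,x2,x3=100]: 00110011  (ones: 4)
  rows 40-47 [x1,x2,x3=101]: 00001111  (ones: 4)
  rows 48-55 [x1,x2,x3=110]: 00110011  (ones: 4)
  rows 56-63 [x1,x2,x3=111]: 00001111  (ones: 4)
Satisfying assignments = 3+4+3+4+4+4+4+4 = 30

30


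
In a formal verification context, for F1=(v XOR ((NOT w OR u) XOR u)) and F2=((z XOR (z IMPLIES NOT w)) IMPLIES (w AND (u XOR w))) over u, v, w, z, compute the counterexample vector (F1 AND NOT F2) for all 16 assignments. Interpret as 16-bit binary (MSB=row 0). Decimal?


F1 = (v XOR ((NOT w OR u) XOR u))
F2 = ((z XOR (z IMPLIES NOT w)) IMPLIES (w AND (u XOR w)))
Counterexample to F1=>F2 is where F1=1 and F2=0.
Evaluate each row (bits = u,v,w,z, MSB first):
  row 0 [0000]: F1=1 F2=0 -> F1&~F2 -> 1
  row 1 [0001]: F1=1 F2=1 -> F1&~F2 -> 0
  row 2 [0010]: F1=0 F2=1 -> F1&~F2 -> 0
  row 3 [0011]: F1=0 F2=1 -> F1&~F2 -> 0
  row 4 [0100]: F1=0 F2=0 -> F1&~F2 -> 0
  row 5 [0101]: F1=0 F2=1 -> F1&~F2 -> 0
  row 6 [0110]: F1=1 F2=1 -> F1&~F2 -> 0
  row 7 [0111]: F1=1 F2=1 -> F1&~F2 -> 0
  row 8 [1000]: F1=0 F2=0 -> F1&~F2 -> 0
  row 9 [1001]: F1=0 F2=1 -> F1&~F2 -> 0
  row 10 [1010]: F1=0 F2=0 -> F1&~F2 -> 0
  row 11 [1011]: F1=0 F2=0 -> F1&~F2 -> 0
  row 12 [1100]: F1=1 F2=0 -> F1&~F2 -> 1
  row 13 [1101]: F1=1 F2=1 -> F1&~F2 -> 0
  row 14 [1110]: F1=1 F2=0 -> F1&~F2 -> 1
  row 15 [1111]: F1=1 F2=0 -> F1&~F2 -> 1
Full result column, 4 rows per line (u,v fixed per line; w,z runs 00..11 left to right):
  rows 0-3 [u,v=00]: 1000  = hex 8
  rows 4-7 [u,v=01]: 0000  = hex 0
  rows 8-11 [u,v=10]: 0000  = hex 0
  rows 12-15 [u,v=11]: 1011  = hex B
Counterexample vector (row 0 .. row 15) = 1000000000001011
Output column grouped in 4s = 1000 0000 0000 1011 = 0x800B
Convert to decimal digit by digit (value = value*16 + digit):
  8 -> 8
  8*16 + 0 = 128
  128*16 + 0 = 2048
  2048*16 + 11 (B) = 32779
Decimal = 32779

32779


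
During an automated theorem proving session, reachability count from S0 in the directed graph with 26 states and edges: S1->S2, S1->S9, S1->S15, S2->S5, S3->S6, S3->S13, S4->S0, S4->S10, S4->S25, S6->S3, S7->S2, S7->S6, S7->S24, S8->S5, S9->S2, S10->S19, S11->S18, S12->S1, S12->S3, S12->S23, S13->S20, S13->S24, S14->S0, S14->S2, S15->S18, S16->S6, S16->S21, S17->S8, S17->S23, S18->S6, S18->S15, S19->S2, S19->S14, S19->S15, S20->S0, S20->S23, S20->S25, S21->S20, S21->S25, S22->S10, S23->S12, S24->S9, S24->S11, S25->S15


BFS from S0:
  layer 0: {S0}
Reachable set: {S0}
Count = 1

1


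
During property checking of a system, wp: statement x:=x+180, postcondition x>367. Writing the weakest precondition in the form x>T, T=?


Formula: wp(x:=E, P) = P[E/x] (substitute E for x in postcondition)
Step 1: Postcondition: x>367
Step 2: Substitute x+180 for x: x+180>367
Step 3: Solve for x: x > 367-180 = 187

187


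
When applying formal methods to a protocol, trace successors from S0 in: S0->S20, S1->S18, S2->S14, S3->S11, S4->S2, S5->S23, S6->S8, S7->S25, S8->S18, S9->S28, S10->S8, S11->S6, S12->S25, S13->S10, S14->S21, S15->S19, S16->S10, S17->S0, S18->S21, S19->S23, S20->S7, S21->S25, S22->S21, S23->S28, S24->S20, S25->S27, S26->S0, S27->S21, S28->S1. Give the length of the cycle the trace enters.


Trace from S0 until a state repeats:
  S0 -> S20 -> S7 -> S25 -> S27 -> S21 -> S25
S25 first seen at step 3, revisited at step 6.
Cycle length = 6 - 3 = 3

3


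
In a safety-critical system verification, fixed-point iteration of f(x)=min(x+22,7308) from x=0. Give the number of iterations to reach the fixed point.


Step 1: x=0, cap=7308, increment=22
Step 2: x grows by 22 each step until capped at 7308; fixed point is x=7308
Step 3: iterations = ceil(7308/22) = 333

333


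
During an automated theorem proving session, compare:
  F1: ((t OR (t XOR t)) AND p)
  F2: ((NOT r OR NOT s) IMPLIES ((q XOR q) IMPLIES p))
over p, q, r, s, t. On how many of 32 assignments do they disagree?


F1 = ((t OR (t XOR t)) AND p)
F2 = ((NOT r OR NOT s) IMPLIES ((q XOR q) IMPLIES p))
Evaluate both on each of 32 rows (bits = p,q,r,s,t):
  row 0 [00000]: F1=0 F2=1 (differ) -> 1
  row 1 [00001]: F1=0 F2=1 (differ) -> 1
  row 2 [00010]: F1=0 F2=1 (differ) -> 1
  row 3 [00011]: F1=0 F2=1 (differ) -> 1
  row 4 [00100]: F1=0 F2=1 (differ) -> 1
  row 5 [00101]: F1=0 F2=1 (differ) -> 1
  row 6 [00110]: F1=0 F2=1 (differ) -> 1
  row 7 [00111]: F1=0 F2=1 (differ) -> 1
  row 8 [01000]: F1=0 F2=1 (differ) -> 1
  row 9 [01001]: F1=0 F2=1 (differ) -> 1
  row 10 [01010]: F1=0 F2=1 (differ) -> 1
  row 11 [01011]: F1=0 F2=1 (differ) -> 1
  row 12 [01100]: F1=0 F2=1 (differ) -> 1
  row 13 [01101]: F1=0 F2=1 (differ) -> 1
  row 14 [01110]: F1=0 F2=1 (differ) -> 1
  row 15 [01111]: F1=0 F2=1 (differ) -> 1
  row 16 [10000]: F1=0 F2=1 (differ) -> 1
  row 17 [10001]: F1=1 F2=1 -> 0
  row 18 [10010]: F1=0 F2=1 (differ) -> 1
  row 19 [10011]: F1=1 F2=1 -> 0
  row 20 [10100]: F1=0 F2=1 (differ) -> 1
  row 21 [10101]: F1=1 F2=1 -> 0
  row 22 [10110]: F1=0 F2=1 (differ) -> 1
  row 23 [10111]: F1=1 F2=1 -> 0
  row 24 [11000]: F1=0 F2=1 (differ) -> 1
  row 25 [11001]: F1=1 F2=1 -> 0
  row 26 [11010]: F1=0 F2=1 (differ) -> 1
  row 27 [11011]: F1=1 F2=1 -> 0
  row 28 [11100]: F1=0 F2=1 (differ) -> 1
  row 29 [11101]: F1=1 F2=1 -> 0
  row 30 [11110]: F1=0 F2=1 (differ) -> 1
  row 31 [11111]: F1=1 F2=1 -> 0
Full result column, 8 rows per line (p,q fixed per line; r,s,t runs 000..111 left to right):
  rows 0-7 [p,q=00]: 11111111  (ones: 8)
  rows 8-15 [p,q=01]: 11111111  (ones: 8)
  rows 16-23 [p,q=10]: 10101010  (ones: 4)
  rows 24-31 [p,q=11]: 10101010  (ones: 4)
Disagreements = 8+8+4+4 = 24

24


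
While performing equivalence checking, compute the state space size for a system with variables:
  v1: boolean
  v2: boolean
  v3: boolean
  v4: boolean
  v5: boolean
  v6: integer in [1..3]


State space = product of domain sizes of all variables.
Domain sizes:
  v1 (boolean): 2
  v2 (boolean): 2
  v3 (boolean): 2
  v4 (boolean): 2
  v5 (boolean): 2
  v6 (integer in [1..3]): 3
Product = 2 * 2 * 2 * 2 * 2 * 3 = 96

96


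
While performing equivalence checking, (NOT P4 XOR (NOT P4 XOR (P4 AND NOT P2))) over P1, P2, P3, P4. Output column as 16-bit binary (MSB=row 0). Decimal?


Formula: (NOT P4 XOR (NOT P4 XOR (P4 AND NOT P2))) over P1, P2, P3, P4 (16 rows)
Evaluate each row (bits = P1,P2,P3,P4, MSB first):
  row 0 [0000]: (NOT 0 XOR (NOT 0 XOR (0 AND NOT 0))) -> 0
  row 1 [0001]: (NOT 1 XOR (NOT 1 XOR (1 AND NOT 0))) -> 1
  row 2 [0010]: (NOT 0 XOR (NOT 0 XOR (0 AND NOT 0))) -> 0
  row 3 [0011]: (NOT 1 XOR (NOT 1 XOR (1 AND NOT 0))) -> 1
  row 4 [0100]: (NOT 0 XOR (NOT 0 XOR (0 AND NOT 1))) -> 0
  row 5 [0101]: (NOT 1 XOR (NOT 1 XOR (1 AND NOT 1))) -> 0
  row 6 [0110]: (NOT 0 XOR (NOT 0 XOR (0 AND NOT 1))) -> 0
  row 7 [0111]: (NOT 1 XOR (NOT 1 XOR (1 AND NOT 1))) -> 0
  row 8 [1000]: (NOT 0 XOR (NOT 0 XOR (0 AND NOT 0))) -> 0
  row 9 [1001]: (NOT 1 XOR (NOT 1 XOR (1 AND NOT 0))) -> 1
  row 10 [1010]: (NOT 0 XOR (NOT 0 XOR (0 AND NOT 0))) -> 0
  row 11 [1011]: (NOT 1 XOR (NOT 1 XOR (1 AND NOT 0))) -> 1
  row 12 [1100]: (NOT 0 XOR (NOT 0 XOR (0 AND NOT 1))) -> 0
  row 13 [1101]: (NOT 1 XOR (NOT 1 XOR (1 AND NOT 1))) -> 0
  row 14 [1110]: (NOT 0 XOR (NOT 0 XOR (0 AND NOT 1))) -> 0
  row 15 [1111]: (NOT 1 XOR (NOT 1 XOR (1 AND NOT 1))) -> 0
Full result column, 4 rows per line (P1,P2 fixed per line; P3,P4 runs 00..11 left to right):
  rows 0-3 [P1,P2=00]: 0101  = hex 5
  rows 4-7 [P1,P2=01]: 0000  = hex 0
  rows 8-11 [P1,P2=10]: 0101  = hex 5
  rows 12-15 [P1,P2=11]: 0000  = hex 0
Output column (row 0 .. row 15) = 0101000001010000
Output column grouped in 4s = 0101 0000 0101 0000 = 0x5050
Convert to decimal digit by digit (value = value*16 + digit):
  5 -> 5
  5*16 + 0 = 80
  80*16 + 5 = 1285
  1285*16 + 0 = 20560
Decimal = 20560

20560


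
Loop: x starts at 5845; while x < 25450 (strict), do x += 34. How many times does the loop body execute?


Step 1: x goes from 5845 toward 25450 by 34; the body runs while x<25450, so iterations = ceil((bound-start)/step)
Step 2: Distance=19605
Step 3: ceil(19605/34)=577

577


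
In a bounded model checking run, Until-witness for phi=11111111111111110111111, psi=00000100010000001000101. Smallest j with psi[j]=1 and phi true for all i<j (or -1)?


(phi U psi) at 0: need smallest j with psi[j]=1 and phi[i]=1 for all i in [0,j).
Scan from step 0:
  step 0: phi=1, psi=0 -> continue
  step 1: phi=1, psi=0 -> continue
  step 2: phi=1, psi=0 -> continue
  step 3: phi=1, psi=0 -> continue
  step 5: psi=1 and phi held for [0,5) -> witness found
Witness step = 5

5


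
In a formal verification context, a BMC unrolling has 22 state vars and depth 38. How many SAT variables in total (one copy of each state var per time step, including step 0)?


BMC unrolls to depth k, creating one copy of each state var for steps 0..k.
Step count = 38 + 1 = 39 (steps 0 through 38)
Vars per step = 22
Total = 22 * 39 = 858

858


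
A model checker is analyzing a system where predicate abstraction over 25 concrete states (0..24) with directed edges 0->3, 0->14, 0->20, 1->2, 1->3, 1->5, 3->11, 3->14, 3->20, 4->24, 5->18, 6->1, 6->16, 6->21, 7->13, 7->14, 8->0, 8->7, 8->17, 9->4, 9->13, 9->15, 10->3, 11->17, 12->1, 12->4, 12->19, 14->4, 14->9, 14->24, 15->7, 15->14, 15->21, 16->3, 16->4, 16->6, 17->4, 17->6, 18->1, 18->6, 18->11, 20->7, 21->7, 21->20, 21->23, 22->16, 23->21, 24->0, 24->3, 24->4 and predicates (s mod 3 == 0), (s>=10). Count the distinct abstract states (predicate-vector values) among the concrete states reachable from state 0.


BFS from 0:
Concrete reachable: {0, 1, 2, 3, 4, 5, 6, 7, 9, 11, 13, 14, 15, 16, 17, 18, 20, 21, 23, 24}
Abstract via predicates (s mod 3 == 0), (s>=10):
  (0,0) <- {1, 2, 4, 5, 7}
  (0,1) <- {11, 13, 14, 16, 17, 20, 23}
  (1,0) <- {0, 3, 6, 9}
  (1,1) <- {15, 18, 21, 24}
Distinct abstract states = 4

4


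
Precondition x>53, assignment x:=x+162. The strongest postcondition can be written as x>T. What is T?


Formula: sp(P, x:=E) = exists old_x. (x = E[old_x/x]) AND P[old_x/x] (old_x is the value of x before the assignment; eliminate old_x by solving x = E[old_x/x] for old_x)
Step 1: Precondition P: x>53, i.e. old_x > 53
Step 2: Assignment gives x = old_x + 162, so old_x = x - 162
Step 3: Substitute into P: x - 162 > 53
Step 4: Simplify: x > 53+162 = 215

215


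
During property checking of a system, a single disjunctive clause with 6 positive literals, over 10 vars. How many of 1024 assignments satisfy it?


Step 1: Total=2^10=1024
Step 2: Unsat when all 6 false: 2^4=16
Step 3: Sat=1024-16=1008

1008


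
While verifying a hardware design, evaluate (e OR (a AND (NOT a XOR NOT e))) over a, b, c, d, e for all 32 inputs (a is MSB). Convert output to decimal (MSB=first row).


Formula: (e OR (a AND (NOT a XOR NOT e))) over a, b, c, d, e (32 rows)
Evaluate each row (bits = a,b,c,d,e, MSB first):
  row 0 [00000]: (0 OR (0 AND (NOT 0 XOR NOT 0))) -> 0
  row 1 [00001]: (1 OR (0 AND (NOT 0 XOR NOT 1))) -> 1
  row 2 [00010]: (0 OR (0 AND (NOT 0 XOR NOT 0))) -> 0
  row 3 [00011]: (1 OR (0 AND (NOT 0 XOR NOT 1))) -> 1
  row 4 [00100]: (0 OR (0 AND (NOT 0 XOR NOT 0))) -> 0
  row 5 [00101]: (1 OR (0 AND (NOT 0 XOR NOT 1))) -> 1
  row 6 [00110]: (0 OR (0 AND (NOT 0 XOR NOT 0))) -> 0
  row 7 [00111]: (1 OR (0 AND (NOT 0 XOR NOT 1))) -> 1
  row 8 [01000]: (0 OR (0 AND (NOT 0 XOR NOT 0))) -> 0
  row 9 [01001]: (1 OR (0 AND (NOT 0 XOR NOT 1))) -> 1
  row 10 [01010]: (0 OR (0 AND (NOT 0 XOR NOT 0))) -> 0
  row 11 [01011]: (1 OR (0 AND (NOT 0 XOR NOT 1))) -> 1
  row 12 [01100]: (0 OR (0 AND (NOT 0 XOR NOT 0))) -> 0
  row 13 [01101]: (1 OR (0 AND (NOT 0 XOR NOT 1))) -> 1
  row 14 [01110]: (0 OR (0 AND (NOT 0 XOR NOT 0))) -> 0
  row 15 [01111]: (1 OR (0 AND (NOT 0 XOR NOT 1))) -> 1
  row 16 [10000]: (0 OR (1 AND (NOT 1 XOR NOT 0))) -> 1
  row 17 [10001]: (1 OR (1 AND (NOT 1 XOR NOT 1))) -> 1
  row 18 [10010]: (0 OR (1 AND (NOT 1 XOR NOT 0))) -> 1
  row 19 [10011]: (1 OR (1 AND (NOT 1 XOR NOT 1))) -> 1
  row 20 [10100]: (0 OR (1 AND (NOT 1 XOR NOT 0))) -> 1
  row 21 [10101]: (1 OR (1 AND (NOT 1 XOR NOT 1))) -> 1
  row 22 [10110]: (0 OR (1 AND (NOT 1 XOR NOT 0))) -> 1
  row 23 [10111]: (1 OR (1 AND (NOT 1 XOR NOT 1))) -> 1
  row 24 [11000]: (0 OR (1 AND (NOT 1 XOR NOT 0))) -> 1
  row 25 [11001]: (1 OR (1 AND (NOT 1 XOR NOT 1))) -> 1
  row 26 [11010]: (0 OR (1 AND (NOT 1 XOR NOT 0))) -> 1
  row 27 [11011]: (1 OR (1 AND (NOT 1 XOR NOT 1))) -> 1
  row 28 [11100]: (0 OR (1 AND (NOT 1 XOR NOT 0))) -> 1
  row 29 [11101]: (1 OR (1 AND (NOT 1 XOR NOT 1))) -> 1
  row 30 [11110]: (0 OR (1 AND (NOT 1 XOR NOT 0))) -> 1
  row 31 [11111]: (1 OR (1 AND (NOT 1 XOR NOT 1))) -> 1
Full result column, 4 rows per line (a,b,c fixed per line; d,e runs 00..11 left to right):
  rows 0-3 [a,b,c=000]: 0101  = hex 5
  rows 4-7 [a,b,c=001]: 0101  = hex 5
  rows 8-11 [a,b,c=010]: 0101  = hex 5
  rows 12-15 [a,b,c=011]: 0101  = hex 5
  rows 16-19 [a,b,c=100]: 1111  = hex F
  rows 20-23 [a,b,c=101]: 1111  = hex F
  rows 24-27 [a,b,c=110]: 1111  = hex F
  rows 28-31 [a,b,c=111]: 1111  = hex F
Output column (row 0 .. row 31) = 01010101010101011111111111111111
Output column grouped in 4s = 0101 0101 0101 0101 1111 1111 1111 1111 = 0x5555FFFF
Convert to decimal digit by digit (value = value*16 + digit):
  5 -> 5
  5*16 + 5 = 85
  85*16 + 5 = 1365
  1365*16 + 5 = 21845
  21845*16 + 15 (F) = 349535
  349535*16 + 15 (F) = 5592575
  5592575*16 + 15 (F) = 89481215
  89481215*16 + 15 (F) = 1431699455
Decimal = 1431699455

1431699455


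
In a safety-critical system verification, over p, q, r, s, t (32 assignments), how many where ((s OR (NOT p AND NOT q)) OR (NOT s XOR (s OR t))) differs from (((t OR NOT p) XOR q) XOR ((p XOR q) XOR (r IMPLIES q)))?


F1 = ((s OR (NOT p AND NOT q)) OR (NOT s XOR (s OR t)))
F2 = (((t OR NOT p) XOR q) XOR ((p XOR q) XOR (r IMPLIES q)))
Evaluate both on each of 32 rows (bits = p,q,r,s,t):
  row 0 [00000]: F1=1 F2=0 (differ) -> 1
  row 1 [00001]: F1=1 F2=0 (differ) -> 1
  row 2 [00010]: F1=1 F2=0 (differ) -> 1
  row 3 [00011]: F1=1 F2=0 (differ) -> 1
  row 4 [00100]: F1=1 F2=1 -> 0
  row 5 [00101]: F1=1 F2=1 -> 0
  row 6 [00110]: F1=1 F2=1 -> 0
  row 7 [00111]: F1=1 F2=1 -> 0
  row 8 [01000]: F1=1 F2=0 (differ) -> 1
  row 9 [01001]: F1=0 F2=0 -> 0
  row 10 [01010]: F1=1 F2=0 (differ) -> 1
  row 11 [01011]: F1=1 F2=0 (differ) -> 1
  row 12 [01100]: F1=1 F2=0 (differ) -> 1
  row 13 [01101]: F1=0 F2=0 -> 0
  row 14 [01110]: F1=1 F2=0 (differ) -> 1
  row 15 [01111]: F1=1 F2=0 (differ) -> 1
  row 16 [10000]: F1=1 F2=0 (differ) -> 1
  row 17 [10001]: F1=0 F2=1 (differ) -> 1
  row 18 [10010]: F1=1 F2=0 (differ) -> 1
  row 19 [10011]: F1=1 F2=1 -> 0
  row 20 [10100]: F1=1 F2=1 -> 0
  row 21 [10101]: F1=0 F2=0 -> 0
  row 22 [10110]: F1=1 F2=1 -> 0
  row 23 [10111]: F1=1 F2=0 (differ) -> 1
  row 24 [11000]: F1=1 F2=0 (differ) -> 1
  row 25 [11001]: F1=0 F2=1 (differ) -> 1
  row 26 [11010]: F1=1 F2=0 (differ) -> 1
  row 27 [11011]: F1=1 F2=1 -> 0
  row 28 [11100]: F1=1 F2=0 (differ) -> 1
  row 29 [11101]: F1=0 F2=1 (differ) -> 1
  row 30 [11110]: F1=1 F2=0 (differ) -> 1
  row 31 [11111]: F1=1 F2=1 -> 0
Full result column, 8 rows per line (p,q fixed per line; r,s,t runs 000..111 left to right):
  rows 0-7 [p,q=00]: 11110000  (ones: 4)
  rows 8-15 [p,q=01]: 10111011  (ones: 6)
  rows 16-23 [p,q=10]: 11100001  (ones: 4)
  rows 24-31 [p,q=11]: 11101110  (ones: 6)
Disagreements = 4+6+4+6 = 20

20


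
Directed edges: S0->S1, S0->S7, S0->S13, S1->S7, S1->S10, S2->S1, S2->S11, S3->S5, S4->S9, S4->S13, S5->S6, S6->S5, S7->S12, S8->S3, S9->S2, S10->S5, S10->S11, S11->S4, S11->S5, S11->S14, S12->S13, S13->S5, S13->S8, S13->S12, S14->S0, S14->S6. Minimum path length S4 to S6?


BFS layer-by-layer from S4:
  dist 0: {S4}
  dist 1: {S9, S13}
  dist 2: {S2, S5, S8, S12}
  dist 3: {S1, S3, S6, S11}
  -> S6 reached at distance 3
Shortest path length = 3

3


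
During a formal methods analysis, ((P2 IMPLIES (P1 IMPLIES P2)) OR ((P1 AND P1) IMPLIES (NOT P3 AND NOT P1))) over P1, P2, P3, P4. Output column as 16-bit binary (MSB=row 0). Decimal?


Formula: ((P2 IMPLIES (P1 IMPLIES P2)) OR ((P1 AND P1) IMPLIES (NOT P3 AND NOT P1))) over P1, P2, P3, P4 (16 rows)
Evaluate each row (bits = P1,P2,P3,P4, MSB first):
  row 0 [0000]: ((0 IMPLIES (0 IMPLIES 0)) OR ((0 AND 0) IMPLIES (NOT 0 AND NOT 0))) -> 1
  row 1 [0001]: ((0 IMPLIES (0 IMPLIES 0)) OR ((0 AND 0) IMPLIES (NOT 0 AND NOT 0))) -> 1
  row 2 [0010]: ((0 IMPLIES (0 IMPLIES 0)) OR ((0 AND 0) IMPLIES (NOT 1 AND NOT 0))) -> 1
  row 3 [0011]: ((0 IMPLIES (0 IMPLIES 0)) OR ((0 AND 0) IMPLIES (NOT 1 AND NOT 0))) -> 1
  row 4 [0100]: ((1 IMPLIES (0 IMPLIES 1)) OR ((0 AND 0) IMPLIES (NOT 0 AND NOT 0))) -> 1
  row 5 [0101]: ((1 IMPLIES (0 IMPLIES 1)) OR ((0 AND 0) IMPLIES (NOT 0 AND NOT 0))) -> 1
  row 6 [0110]: ((1 IMPLIES (0 IMPLIES 1)) OR ((0 AND 0) IMPLIES (NOT 1 AND NOT 0))) -> 1
  row 7 [0111]: ((1 IMPLIES (0 IMPLIES 1)) OR ((0 AND 0) IMPLIES (NOT 1 AND NOT 0))) -> 1
  row 8 [1000]: ((0 IMPLIES (1 IMPLIES 0)) OR ((1 AND 1) IMPLIES (NOT 0 AND NOT 1))) -> 1
  row 9 [1001]: ((0 IMPLIES (1 IMPLIES 0)) OR ((1 AND 1) IMPLIES (NOT 0 AND NOT 1))) -> 1
  row 10 [1010]: ((0 IMPLIES (1 IMPLIES 0)) OR ((1 AND 1) IMPLIES (NOT 1 AND NOT 1))) -> 1
  row 11 [1011]: ((0 IMPLIES (1 IMPLIES 0)) OR ((1 AND 1) IMPLIES (NOT 1 AND NOT 1))) -> 1
  row 12 [1100]: ((1 IMPLIES (1 IMPLIES 1)) OR ((1 AND 1) IMPLIES (NOT 0 AND NOT 1))) -> 1
  row 13 [1101]: ((1 IMPLIES (1 IMPLIES 1)) OR ((1 AND 1) IMPLIES (NOT 0 AND NOT 1))) -> 1
  row 14 [1110]: ((1 IMPLIES (1 IMPLIES 1)) OR ((1 AND 1) IMPLIES (NOT 1 AND NOT 1))) -> 1
  row 15 [1111]: ((1 IMPLIES (1 IMPLIES 1)) OR ((1 AND 1) IMPLIES (NOT 1 AND NOT 1))) -> 1
Full result column, 4 rows per line (P1,P2 fixed per line; P3,P4 runs 00..11 left to right):
  rows 0-3 [P1,P2=00]: 1111  = hex F
  rows 4-7 [P1,P2=01]: 1111  = hex F
  rows 8-11 [P1,P2=10]: 1111  = hex F
  rows 12-15 [P1,P2=11]: 1111  = hex F
Output column (row 0 .. row 15) = 1111111111111111
Output column grouped in 4s = 1111 1111 1111 1111 = 0xFFFF
Convert to decimal digit by digit (value = value*16 + digit):
  F -> 15
  15*16 + 15 (F) = 255
  255*16 + 15 (F) = 4095
  4095*16 + 15 (F) = 65535
Decimal = 65535

65535


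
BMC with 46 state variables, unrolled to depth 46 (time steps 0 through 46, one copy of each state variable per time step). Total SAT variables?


BMC unrolls to depth k, creating one copy of each state var for steps 0..k.
Step count = 46 + 1 = 47 (steps 0 through 46)
Vars per step = 46
Total = 46 * 47 = 2162

2162


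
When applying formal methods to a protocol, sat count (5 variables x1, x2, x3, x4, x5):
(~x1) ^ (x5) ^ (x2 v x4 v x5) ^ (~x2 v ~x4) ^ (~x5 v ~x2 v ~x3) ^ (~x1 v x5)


CNF with 6 clauses over 5 vars (32 assignments).
An assignment satisfies CNF iff every clause has >=1 true literal.
Check each row (bits = x1,x2,x3,x4,x5; clause T/F shown):
  row 0 [00000]: clauses=TFFTTT -> 0
  row 1 [00001]: clauses=TTTTTT -> 1
  row 2 [00010]: clauses=TFTTTT -> 0
  row 3 [00011]: clauses=TTTTTT -> 1
  row 4 [00100]: clauses=TFFTTT -> 0
  row 5 [00101]: clauses=TTTTTT -> 1
  row 6 [00110]: clauses=TFTTTT -> 0
  row 7 [00111]: clauses=TTTTTT -> 1
  row 8 [01000]: clauses=TFTTTT -> 0
  row 9 [01001]: clauses=TTTTTT -> 1
  row 10 [01010]: clauses=TFTFTT -> 0
  row 11 [01011]: clauses=TTTFTT -> 0
  row 12 [01100]: clauses=TFTTTT -> 0
  row 13 [01101]: clauses=TTTTFT -> 0
  row 14 [01110]: clauses=TFTFTT -> 0
  row 15 [01111]: clauses=TTTFFT -> 0
  row 16 [10000]: clauses=FFFTTF -> 0
  row 17 [10001]: clauses=FTTTTT -> 0
  row 18 [10010]: clauses=FFTTTF -> 0
  row 19 [10011]: clauses=FTTTTT -> 0
  row 20 [10100]: clauses=FFFTTF -> 0
  row 21 [10101]: clauses=FTTTTT -> 0
  row 22 [10110]: clauses=FFTTTF -> 0
  row 23 [10111]: clauses=FTTTTT -> 0
  row 24 [11000]: clauses=FFTTTF -> 0
  row 25 [11001]: clauses=FTTTTT -> 0
  row 26 [11010]: clauses=FFTFTF -> 0
  row 27 [11011]: clauses=FTTFTT -> 0
  row 28 [11100]: clauses=FFTTTF -> 0
  row 29 [11101]: clauses=FTTTFT -> 0
  row 30 [11110]: clauses=FFTFTF -> 0
  row 31 [11111]: clauses=FTTFFT -> 0
Full result column, 8 rows per line (x1,x2 fixed per line; x3,x4,x5 runs 000..111 left to right):
  rows 0-7 [x1,x2=00]: 01010101  (ones: 4)
  rows 8-15 [x1,x2=01]: 01000000  (ones: 1)
  rows 16-23 [x1,x2=10]: 00000000  (ones: 0)
  rows 24-31 [x1,x2=11]: 00000000  (ones: 0)
Satisfying assignments = 4+1+0+0 = 5

5


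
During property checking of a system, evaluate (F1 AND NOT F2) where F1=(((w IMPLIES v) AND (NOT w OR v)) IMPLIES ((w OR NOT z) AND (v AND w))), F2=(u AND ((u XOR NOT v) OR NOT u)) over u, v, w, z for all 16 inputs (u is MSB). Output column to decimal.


F1 = (((w IMPLIES v) AND (NOT w OR v)) IMPLIES ((w OR NOT z) AND (v AND w)))
F2 = (u AND ((u XOR NOT v) OR NOT u))
Counterexample to F1=>F2 is where F1=1 and F2=0.
Evaluate each row (bits = u,v,w,z, MSB first):
  row 0 [0000]: F1=0 F2=0 -> F1&~F2 -> 0
  row 1 [0001]: F1=0 F2=0 -> F1&~F2 -> 0
  row 2 [0010]: F1=1 F2=0 -> F1&~F2 -> 1
  row 3 [0011]: F1=1 F2=0 -> F1&~F2 -> 1
  row 4 [0100]: F1=0 F2=0 -> F1&~F2 -> 0
  row 5 [0101]: F1=0 F2=0 -> F1&~F2 -> 0
  row 6 [0110]: F1=1 F2=0 -> F1&~F2 -> 1
  row 7 [0111]: F1=1 F2=0 -> F1&~F2 -> 1
  row 8 [1000]: F1=0 F2=0 -> F1&~F2 -> 0
  row 9 [1001]: F1=0 F2=0 -> F1&~F2 -> 0
  row 10 [1010]: F1=1 F2=0 -> F1&~F2 -> 1
  row 11 [1011]: F1=1 F2=0 -> F1&~F2 -> 1
  row 12 [1100]: F1=0 F2=1 -> F1&~F2 -> 0
  row 13 [1101]: F1=0 F2=1 -> F1&~F2 -> 0
  row 14 [1110]: F1=1 F2=1 -> F1&~F2 -> 0
  row 15 [1111]: F1=1 F2=1 -> F1&~F2 -> 0
Full result column, 4 rows per line (u,v fixed per line; w,z runs 00..11 left to right):
  rows 0-3 [u,v=00]: 0011  = hex 3
  rows 4-7 [u,v=01]: 0011  = hex 3
  rows 8-11 [u,v=10]: 0011  = hex 3
  rows 12-15 [u,v=11]: 0000  = hex 0
Counterexample vector (row 0 .. row 15) = 0011001100110000
Output column grouped in 4s = 0011 0011 0011 0000 = 0x3330
Convert to decimal digit by digit (value = value*16 + digit):
  3 -> 3
  3*16 + 3 = 51
  51*16 + 3 = 819
  819*16 + 0 = 13104
Decimal = 13104

13104


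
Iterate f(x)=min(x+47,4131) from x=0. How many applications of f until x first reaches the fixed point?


Step 1: x=0, cap=4131, increment=47
Step 2: x grows by 47 each step until capped at 4131; fixed point is x=4131
Step 3: iterations = ceil(4131/47) = 88

88
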